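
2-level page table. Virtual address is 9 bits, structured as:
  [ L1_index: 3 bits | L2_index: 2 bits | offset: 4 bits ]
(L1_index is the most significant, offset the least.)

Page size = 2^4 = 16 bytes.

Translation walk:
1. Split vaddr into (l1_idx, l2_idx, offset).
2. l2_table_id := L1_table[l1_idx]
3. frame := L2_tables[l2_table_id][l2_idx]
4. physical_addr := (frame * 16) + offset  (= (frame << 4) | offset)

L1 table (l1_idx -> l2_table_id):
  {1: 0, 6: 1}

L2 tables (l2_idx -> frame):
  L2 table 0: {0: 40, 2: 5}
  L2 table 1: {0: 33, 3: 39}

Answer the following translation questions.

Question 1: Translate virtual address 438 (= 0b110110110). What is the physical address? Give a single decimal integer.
Answer: 630

Derivation:
vaddr = 438 = 0b110110110
Split: l1_idx=6, l2_idx=3, offset=6
L1[6] = 1
L2[1][3] = 39
paddr = 39 * 16 + 6 = 630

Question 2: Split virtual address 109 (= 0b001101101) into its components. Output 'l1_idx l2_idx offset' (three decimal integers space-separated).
Answer: 1 2 13

Derivation:
vaddr = 109 = 0b001101101
  top 3 bits -> l1_idx = 1
  next 2 bits -> l2_idx = 2
  bottom 4 bits -> offset = 13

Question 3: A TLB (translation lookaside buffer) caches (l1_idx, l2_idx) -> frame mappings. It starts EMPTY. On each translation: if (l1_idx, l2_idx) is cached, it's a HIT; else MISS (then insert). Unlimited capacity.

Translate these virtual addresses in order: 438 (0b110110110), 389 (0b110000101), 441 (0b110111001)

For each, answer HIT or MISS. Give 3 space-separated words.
Answer: MISS MISS HIT

Derivation:
vaddr=438: (6,3) not in TLB -> MISS, insert
vaddr=389: (6,0) not in TLB -> MISS, insert
vaddr=441: (6,3) in TLB -> HIT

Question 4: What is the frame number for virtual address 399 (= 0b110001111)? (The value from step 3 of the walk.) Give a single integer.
vaddr = 399: l1_idx=6, l2_idx=0
L1[6] = 1; L2[1][0] = 33

Answer: 33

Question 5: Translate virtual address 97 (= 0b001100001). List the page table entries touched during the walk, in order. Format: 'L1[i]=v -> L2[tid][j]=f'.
Answer: L1[1]=0 -> L2[0][2]=5

Derivation:
vaddr = 97 = 0b001100001
Split: l1_idx=1, l2_idx=2, offset=1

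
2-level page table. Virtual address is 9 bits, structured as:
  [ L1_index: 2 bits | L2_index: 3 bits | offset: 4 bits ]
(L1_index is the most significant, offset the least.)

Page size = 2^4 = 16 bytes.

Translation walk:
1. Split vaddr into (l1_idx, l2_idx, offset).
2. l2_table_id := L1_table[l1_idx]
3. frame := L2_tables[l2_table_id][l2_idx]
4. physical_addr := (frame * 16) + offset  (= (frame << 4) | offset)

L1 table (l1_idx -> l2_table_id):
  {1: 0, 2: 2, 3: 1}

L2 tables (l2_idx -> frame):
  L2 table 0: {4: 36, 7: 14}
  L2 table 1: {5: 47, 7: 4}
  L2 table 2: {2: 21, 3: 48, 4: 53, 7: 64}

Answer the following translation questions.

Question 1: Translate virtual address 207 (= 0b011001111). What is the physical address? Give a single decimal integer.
vaddr = 207 = 0b011001111
Split: l1_idx=1, l2_idx=4, offset=15
L1[1] = 0
L2[0][4] = 36
paddr = 36 * 16 + 15 = 591

Answer: 591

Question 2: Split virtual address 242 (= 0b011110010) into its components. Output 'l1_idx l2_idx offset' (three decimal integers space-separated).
vaddr = 242 = 0b011110010
  top 2 bits -> l1_idx = 1
  next 3 bits -> l2_idx = 7
  bottom 4 bits -> offset = 2

Answer: 1 7 2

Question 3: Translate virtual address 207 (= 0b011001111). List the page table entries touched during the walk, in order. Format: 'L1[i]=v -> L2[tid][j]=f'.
vaddr = 207 = 0b011001111
Split: l1_idx=1, l2_idx=4, offset=15

Answer: L1[1]=0 -> L2[0][4]=36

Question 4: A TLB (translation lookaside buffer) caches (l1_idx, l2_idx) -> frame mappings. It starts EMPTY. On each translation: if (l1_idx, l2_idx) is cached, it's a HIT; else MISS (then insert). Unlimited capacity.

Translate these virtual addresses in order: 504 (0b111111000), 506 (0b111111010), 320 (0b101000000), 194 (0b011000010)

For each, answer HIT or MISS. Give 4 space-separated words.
Answer: MISS HIT MISS MISS

Derivation:
vaddr=504: (3,7) not in TLB -> MISS, insert
vaddr=506: (3,7) in TLB -> HIT
vaddr=320: (2,4) not in TLB -> MISS, insert
vaddr=194: (1,4) not in TLB -> MISS, insert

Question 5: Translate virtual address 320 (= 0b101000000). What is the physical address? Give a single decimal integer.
vaddr = 320 = 0b101000000
Split: l1_idx=2, l2_idx=4, offset=0
L1[2] = 2
L2[2][4] = 53
paddr = 53 * 16 + 0 = 848

Answer: 848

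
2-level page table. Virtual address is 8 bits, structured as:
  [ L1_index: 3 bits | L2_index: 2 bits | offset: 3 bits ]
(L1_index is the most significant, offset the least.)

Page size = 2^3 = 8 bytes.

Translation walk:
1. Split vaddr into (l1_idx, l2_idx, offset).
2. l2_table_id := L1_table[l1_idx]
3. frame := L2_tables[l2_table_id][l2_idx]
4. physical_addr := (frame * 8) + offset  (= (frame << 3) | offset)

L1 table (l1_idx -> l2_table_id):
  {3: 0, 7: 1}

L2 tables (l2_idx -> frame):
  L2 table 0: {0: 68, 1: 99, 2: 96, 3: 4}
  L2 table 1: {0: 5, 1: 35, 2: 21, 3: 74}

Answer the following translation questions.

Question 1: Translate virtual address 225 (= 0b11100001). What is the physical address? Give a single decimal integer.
Answer: 41

Derivation:
vaddr = 225 = 0b11100001
Split: l1_idx=7, l2_idx=0, offset=1
L1[7] = 1
L2[1][0] = 5
paddr = 5 * 8 + 1 = 41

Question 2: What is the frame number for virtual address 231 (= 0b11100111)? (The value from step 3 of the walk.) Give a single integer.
Answer: 5

Derivation:
vaddr = 231: l1_idx=7, l2_idx=0
L1[7] = 1; L2[1][0] = 5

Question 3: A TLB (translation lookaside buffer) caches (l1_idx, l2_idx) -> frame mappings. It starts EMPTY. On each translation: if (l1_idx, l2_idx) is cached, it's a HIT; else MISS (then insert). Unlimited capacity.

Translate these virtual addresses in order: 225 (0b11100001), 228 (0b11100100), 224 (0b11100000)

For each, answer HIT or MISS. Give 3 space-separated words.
vaddr=225: (7,0) not in TLB -> MISS, insert
vaddr=228: (7,0) in TLB -> HIT
vaddr=224: (7,0) in TLB -> HIT

Answer: MISS HIT HIT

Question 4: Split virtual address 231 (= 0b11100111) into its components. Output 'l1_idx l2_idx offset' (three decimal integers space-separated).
vaddr = 231 = 0b11100111
  top 3 bits -> l1_idx = 7
  next 2 bits -> l2_idx = 0
  bottom 3 bits -> offset = 7

Answer: 7 0 7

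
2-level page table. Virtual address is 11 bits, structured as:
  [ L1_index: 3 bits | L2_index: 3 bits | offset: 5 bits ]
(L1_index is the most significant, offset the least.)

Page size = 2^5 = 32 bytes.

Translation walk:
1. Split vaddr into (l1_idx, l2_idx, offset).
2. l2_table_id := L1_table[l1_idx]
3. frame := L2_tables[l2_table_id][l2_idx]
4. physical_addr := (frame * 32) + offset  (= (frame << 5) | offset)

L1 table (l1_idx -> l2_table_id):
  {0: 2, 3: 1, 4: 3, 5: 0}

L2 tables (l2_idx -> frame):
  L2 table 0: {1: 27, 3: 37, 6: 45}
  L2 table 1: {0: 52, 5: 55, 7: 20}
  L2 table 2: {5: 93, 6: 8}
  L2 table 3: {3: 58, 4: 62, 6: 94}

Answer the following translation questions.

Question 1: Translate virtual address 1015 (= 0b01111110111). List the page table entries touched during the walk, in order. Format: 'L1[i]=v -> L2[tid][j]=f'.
vaddr = 1015 = 0b01111110111
Split: l1_idx=3, l2_idx=7, offset=23

Answer: L1[3]=1 -> L2[1][7]=20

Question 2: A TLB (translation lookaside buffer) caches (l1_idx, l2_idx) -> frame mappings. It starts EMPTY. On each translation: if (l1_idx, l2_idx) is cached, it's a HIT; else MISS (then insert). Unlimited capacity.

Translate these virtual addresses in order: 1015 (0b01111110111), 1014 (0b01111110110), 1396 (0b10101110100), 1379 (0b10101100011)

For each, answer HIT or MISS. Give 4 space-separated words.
vaddr=1015: (3,7) not in TLB -> MISS, insert
vaddr=1014: (3,7) in TLB -> HIT
vaddr=1396: (5,3) not in TLB -> MISS, insert
vaddr=1379: (5,3) in TLB -> HIT

Answer: MISS HIT MISS HIT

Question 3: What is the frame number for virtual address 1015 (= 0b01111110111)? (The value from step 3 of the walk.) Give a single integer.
Answer: 20

Derivation:
vaddr = 1015: l1_idx=3, l2_idx=7
L1[3] = 1; L2[1][7] = 20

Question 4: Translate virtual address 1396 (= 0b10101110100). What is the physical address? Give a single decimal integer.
vaddr = 1396 = 0b10101110100
Split: l1_idx=5, l2_idx=3, offset=20
L1[5] = 0
L2[0][3] = 37
paddr = 37 * 32 + 20 = 1204

Answer: 1204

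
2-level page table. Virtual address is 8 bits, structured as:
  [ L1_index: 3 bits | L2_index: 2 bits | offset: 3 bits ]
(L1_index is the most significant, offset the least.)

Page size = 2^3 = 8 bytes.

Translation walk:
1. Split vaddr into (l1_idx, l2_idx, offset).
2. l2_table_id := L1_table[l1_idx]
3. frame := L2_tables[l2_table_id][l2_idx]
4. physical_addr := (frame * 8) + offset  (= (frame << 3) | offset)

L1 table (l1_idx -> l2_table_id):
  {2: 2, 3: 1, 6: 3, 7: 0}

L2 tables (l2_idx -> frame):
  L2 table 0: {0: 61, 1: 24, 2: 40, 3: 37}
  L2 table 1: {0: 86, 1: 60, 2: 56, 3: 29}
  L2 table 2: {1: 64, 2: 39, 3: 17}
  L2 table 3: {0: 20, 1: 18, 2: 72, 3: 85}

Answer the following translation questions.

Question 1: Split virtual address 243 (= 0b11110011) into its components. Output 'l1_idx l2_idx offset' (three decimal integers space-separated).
vaddr = 243 = 0b11110011
  top 3 bits -> l1_idx = 7
  next 2 bits -> l2_idx = 2
  bottom 3 bits -> offset = 3

Answer: 7 2 3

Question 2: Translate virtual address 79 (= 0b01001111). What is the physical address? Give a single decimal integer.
Answer: 519

Derivation:
vaddr = 79 = 0b01001111
Split: l1_idx=2, l2_idx=1, offset=7
L1[2] = 2
L2[2][1] = 64
paddr = 64 * 8 + 7 = 519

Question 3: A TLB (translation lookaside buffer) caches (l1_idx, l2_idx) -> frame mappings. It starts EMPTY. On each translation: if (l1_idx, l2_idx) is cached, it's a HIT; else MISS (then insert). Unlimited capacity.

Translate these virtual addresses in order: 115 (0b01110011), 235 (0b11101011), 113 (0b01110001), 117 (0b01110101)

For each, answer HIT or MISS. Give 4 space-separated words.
Answer: MISS MISS HIT HIT

Derivation:
vaddr=115: (3,2) not in TLB -> MISS, insert
vaddr=235: (7,1) not in TLB -> MISS, insert
vaddr=113: (3,2) in TLB -> HIT
vaddr=117: (3,2) in TLB -> HIT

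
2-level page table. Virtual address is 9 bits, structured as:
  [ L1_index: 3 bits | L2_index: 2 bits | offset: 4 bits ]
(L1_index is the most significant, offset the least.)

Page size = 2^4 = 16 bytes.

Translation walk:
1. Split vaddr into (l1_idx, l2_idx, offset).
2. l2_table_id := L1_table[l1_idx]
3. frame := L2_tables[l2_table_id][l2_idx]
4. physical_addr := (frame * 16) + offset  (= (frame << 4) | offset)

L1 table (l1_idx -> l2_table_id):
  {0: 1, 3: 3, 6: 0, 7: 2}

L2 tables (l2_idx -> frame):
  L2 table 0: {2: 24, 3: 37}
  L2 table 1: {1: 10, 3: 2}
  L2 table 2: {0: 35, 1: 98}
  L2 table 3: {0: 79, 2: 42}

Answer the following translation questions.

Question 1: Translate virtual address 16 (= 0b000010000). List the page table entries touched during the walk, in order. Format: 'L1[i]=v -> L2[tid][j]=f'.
vaddr = 16 = 0b000010000
Split: l1_idx=0, l2_idx=1, offset=0

Answer: L1[0]=1 -> L2[1][1]=10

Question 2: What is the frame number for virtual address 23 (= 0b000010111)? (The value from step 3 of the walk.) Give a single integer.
Answer: 10

Derivation:
vaddr = 23: l1_idx=0, l2_idx=1
L1[0] = 1; L2[1][1] = 10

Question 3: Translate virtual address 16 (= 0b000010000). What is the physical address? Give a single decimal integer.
Answer: 160

Derivation:
vaddr = 16 = 0b000010000
Split: l1_idx=0, l2_idx=1, offset=0
L1[0] = 1
L2[1][1] = 10
paddr = 10 * 16 + 0 = 160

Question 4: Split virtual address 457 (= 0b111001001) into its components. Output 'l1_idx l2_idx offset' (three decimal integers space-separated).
Answer: 7 0 9

Derivation:
vaddr = 457 = 0b111001001
  top 3 bits -> l1_idx = 7
  next 2 bits -> l2_idx = 0
  bottom 4 bits -> offset = 9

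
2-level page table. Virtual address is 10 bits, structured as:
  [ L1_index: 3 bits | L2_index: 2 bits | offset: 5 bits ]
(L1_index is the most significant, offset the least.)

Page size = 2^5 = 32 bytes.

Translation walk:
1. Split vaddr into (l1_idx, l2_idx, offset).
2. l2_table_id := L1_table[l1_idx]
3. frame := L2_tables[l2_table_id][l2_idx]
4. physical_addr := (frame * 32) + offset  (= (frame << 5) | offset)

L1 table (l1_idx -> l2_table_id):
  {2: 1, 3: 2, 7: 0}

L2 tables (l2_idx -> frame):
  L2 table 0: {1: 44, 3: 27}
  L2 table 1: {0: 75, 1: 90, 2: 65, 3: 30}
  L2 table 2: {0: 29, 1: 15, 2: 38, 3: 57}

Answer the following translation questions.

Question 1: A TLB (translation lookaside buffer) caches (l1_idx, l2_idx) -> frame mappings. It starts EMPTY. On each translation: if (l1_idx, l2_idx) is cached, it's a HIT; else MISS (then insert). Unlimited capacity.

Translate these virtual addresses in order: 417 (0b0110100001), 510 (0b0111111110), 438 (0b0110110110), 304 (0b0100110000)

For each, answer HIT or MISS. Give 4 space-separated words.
vaddr=417: (3,1) not in TLB -> MISS, insert
vaddr=510: (3,3) not in TLB -> MISS, insert
vaddr=438: (3,1) in TLB -> HIT
vaddr=304: (2,1) not in TLB -> MISS, insert

Answer: MISS MISS HIT MISS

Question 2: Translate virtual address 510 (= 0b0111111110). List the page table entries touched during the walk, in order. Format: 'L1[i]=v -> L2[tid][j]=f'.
vaddr = 510 = 0b0111111110
Split: l1_idx=3, l2_idx=3, offset=30

Answer: L1[3]=2 -> L2[2][3]=57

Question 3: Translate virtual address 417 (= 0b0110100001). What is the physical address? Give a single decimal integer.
vaddr = 417 = 0b0110100001
Split: l1_idx=3, l2_idx=1, offset=1
L1[3] = 2
L2[2][1] = 15
paddr = 15 * 32 + 1 = 481

Answer: 481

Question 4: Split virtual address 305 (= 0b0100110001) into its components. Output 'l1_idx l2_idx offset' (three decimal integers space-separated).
vaddr = 305 = 0b0100110001
  top 3 bits -> l1_idx = 2
  next 2 bits -> l2_idx = 1
  bottom 5 bits -> offset = 17

Answer: 2 1 17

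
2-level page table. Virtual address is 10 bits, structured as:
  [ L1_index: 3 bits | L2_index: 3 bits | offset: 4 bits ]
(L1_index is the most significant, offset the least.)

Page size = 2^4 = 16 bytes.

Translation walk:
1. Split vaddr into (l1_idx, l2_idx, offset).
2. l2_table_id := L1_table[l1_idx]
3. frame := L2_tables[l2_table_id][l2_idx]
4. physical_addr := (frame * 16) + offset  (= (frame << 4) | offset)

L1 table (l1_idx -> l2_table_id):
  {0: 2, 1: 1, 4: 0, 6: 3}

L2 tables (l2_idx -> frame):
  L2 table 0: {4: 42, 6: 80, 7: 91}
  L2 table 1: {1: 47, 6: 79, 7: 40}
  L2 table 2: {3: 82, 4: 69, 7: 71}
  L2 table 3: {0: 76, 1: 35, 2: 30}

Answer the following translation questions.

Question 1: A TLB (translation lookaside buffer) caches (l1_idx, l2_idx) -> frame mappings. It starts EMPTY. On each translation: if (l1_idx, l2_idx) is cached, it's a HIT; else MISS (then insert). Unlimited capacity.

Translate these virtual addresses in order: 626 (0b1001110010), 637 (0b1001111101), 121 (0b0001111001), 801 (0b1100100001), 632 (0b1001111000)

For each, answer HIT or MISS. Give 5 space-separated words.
Answer: MISS HIT MISS MISS HIT

Derivation:
vaddr=626: (4,7) not in TLB -> MISS, insert
vaddr=637: (4,7) in TLB -> HIT
vaddr=121: (0,7) not in TLB -> MISS, insert
vaddr=801: (6,2) not in TLB -> MISS, insert
vaddr=632: (4,7) in TLB -> HIT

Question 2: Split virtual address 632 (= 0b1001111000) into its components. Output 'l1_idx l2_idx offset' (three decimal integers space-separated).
Answer: 4 7 8

Derivation:
vaddr = 632 = 0b1001111000
  top 3 bits -> l1_idx = 4
  next 3 bits -> l2_idx = 7
  bottom 4 bits -> offset = 8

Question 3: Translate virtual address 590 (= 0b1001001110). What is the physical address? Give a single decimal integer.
Answer: 686

Derivation:
vaddr = 590 = 0b1001001110
Split: l1_idx=4, l2_idx=4, offset=14
L1[4] = 0
L2[0][4] = 42
paddr = 42 * 16 + 14 = 686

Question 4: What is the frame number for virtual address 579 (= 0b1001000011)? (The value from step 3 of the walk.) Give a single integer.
Answer: 42

Derivation:
vaddr = 579: l1_idx=4, l2_idx=4
L1[4] = 0; L2[0][4] = 42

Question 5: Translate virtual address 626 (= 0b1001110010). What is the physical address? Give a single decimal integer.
vaddr = 626 = 0b1001110010
Split: l1_idx=4, l2_idx=7, offset=2
L1[4] = 0
L2[0][7] = 91
paddr = 91 * 16 + 2 = 1458

Answer: 1458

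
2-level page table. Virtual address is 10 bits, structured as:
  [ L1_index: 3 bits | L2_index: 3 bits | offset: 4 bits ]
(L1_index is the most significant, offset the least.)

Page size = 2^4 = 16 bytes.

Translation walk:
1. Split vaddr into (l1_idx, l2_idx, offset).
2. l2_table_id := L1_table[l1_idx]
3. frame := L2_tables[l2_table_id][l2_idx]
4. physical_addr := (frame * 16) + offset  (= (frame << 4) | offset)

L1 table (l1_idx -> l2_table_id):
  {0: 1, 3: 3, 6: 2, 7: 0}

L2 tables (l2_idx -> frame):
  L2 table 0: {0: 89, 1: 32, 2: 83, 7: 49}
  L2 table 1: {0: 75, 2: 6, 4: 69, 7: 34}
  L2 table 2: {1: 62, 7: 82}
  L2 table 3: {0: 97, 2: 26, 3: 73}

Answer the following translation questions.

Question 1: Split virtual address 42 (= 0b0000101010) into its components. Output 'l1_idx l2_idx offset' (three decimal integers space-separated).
Answer: 0 2 10

Derivation:
vaddr = 42 = 0b0000101010
  top 3 bits -> l1_idx = 0
  next 3 bits -> l2_idx = 2
  bottom 4 bits -> offset = 10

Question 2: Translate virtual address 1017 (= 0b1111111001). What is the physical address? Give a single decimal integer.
Answer: 793

Derivation:
vaddr = 1017 = 0b1111111001
Split: l1_idx=7, l2_idx=7, offset=9
L1[7] = 0
L2[0][7] = 49
paddr = 49 * 16 + 9 = 793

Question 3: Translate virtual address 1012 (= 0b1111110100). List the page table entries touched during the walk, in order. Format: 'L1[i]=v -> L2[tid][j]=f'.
vaddr = 1012 = 0b1111110100
Split: l1_idx=7, l2_idx=7, offset=4

Answer: L1[7]=0 -> L2[0][7]=49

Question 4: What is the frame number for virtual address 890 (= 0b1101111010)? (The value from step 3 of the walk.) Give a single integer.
Answer: 82

Derivation:
vaddr = 890: l1_idx=6, l2_idx=7
L1[6] = 2; L2[2][7] = 82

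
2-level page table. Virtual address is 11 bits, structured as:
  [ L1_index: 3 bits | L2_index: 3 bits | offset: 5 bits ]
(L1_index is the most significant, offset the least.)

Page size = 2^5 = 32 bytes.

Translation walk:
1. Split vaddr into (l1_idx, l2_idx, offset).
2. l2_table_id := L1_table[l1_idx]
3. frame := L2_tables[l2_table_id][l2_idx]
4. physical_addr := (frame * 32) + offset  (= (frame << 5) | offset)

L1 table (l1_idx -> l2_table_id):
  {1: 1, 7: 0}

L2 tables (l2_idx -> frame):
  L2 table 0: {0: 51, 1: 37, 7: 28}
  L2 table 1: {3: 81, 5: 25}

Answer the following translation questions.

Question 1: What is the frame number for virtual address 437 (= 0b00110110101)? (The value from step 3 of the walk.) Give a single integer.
Answer: 25

Derivation:
vaddr = 437: l1_idx=1, l2_idx=5
L1[1] = 1; L2[1][5] = 25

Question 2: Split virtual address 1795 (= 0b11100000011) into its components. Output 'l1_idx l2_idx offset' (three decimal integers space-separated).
Answer: 7 0 3

Derivation:
vaddr = 1795 = 0b11100000011
  top 3 bits -> l1_idx = 7
  next 3 bits -> l2_idx = 0
  bottom 5 bits -> offset = 3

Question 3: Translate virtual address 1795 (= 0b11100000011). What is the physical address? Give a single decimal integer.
vaddr = 1795 = 0b11100000011
Split: l1_idx=7, l2_idx=0, offset=3
L1[7] = 0
L2[0][0] = 51
paddr = 51 * 32 + 3 = 1635

Answer: 1635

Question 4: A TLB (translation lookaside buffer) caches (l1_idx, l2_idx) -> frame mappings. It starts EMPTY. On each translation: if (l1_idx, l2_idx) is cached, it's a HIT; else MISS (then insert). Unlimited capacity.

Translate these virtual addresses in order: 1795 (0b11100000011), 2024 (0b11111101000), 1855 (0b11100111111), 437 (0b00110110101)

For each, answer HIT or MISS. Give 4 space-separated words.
vaddr=1795: (7,0) not in TLB -> MISS, insert
vaddr=2024: (7,7) not in TLB -> MISS, insert
vaddr=1855: (7,1) not in TLB -> MISS, insert
vaddr=437: (1,5) not in TLB -> MISS, insert

Answer: MISS MISS MISS MISS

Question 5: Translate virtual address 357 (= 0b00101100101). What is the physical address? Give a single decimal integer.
vaddr = 357 = 0b00101100101
Split: l1_idx=1, l2_idx=3, offset=5
L1[1] = 1
L2[1][3] = 81
paddr = 81 * 32 + 5 = 2597

Answer: 2597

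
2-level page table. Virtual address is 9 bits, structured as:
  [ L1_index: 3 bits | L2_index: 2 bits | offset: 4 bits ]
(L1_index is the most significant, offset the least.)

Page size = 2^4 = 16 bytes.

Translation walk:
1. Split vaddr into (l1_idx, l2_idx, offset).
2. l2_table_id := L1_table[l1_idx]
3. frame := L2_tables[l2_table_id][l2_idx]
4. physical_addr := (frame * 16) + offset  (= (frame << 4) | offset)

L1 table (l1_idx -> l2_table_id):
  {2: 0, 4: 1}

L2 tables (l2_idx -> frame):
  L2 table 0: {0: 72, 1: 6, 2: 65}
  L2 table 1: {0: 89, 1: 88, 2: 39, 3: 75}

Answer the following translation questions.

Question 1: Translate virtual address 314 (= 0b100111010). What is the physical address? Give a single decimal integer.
vaddr = 314 = 0b100111010
Split: l1_idx=4, l2_idx=3, offset=10
L1[4] = 1
L2[1][3] = 75
paddr = 75 * 16 + 10 = 1210

Answer: 1210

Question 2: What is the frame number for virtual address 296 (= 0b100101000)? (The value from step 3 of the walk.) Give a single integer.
vaddr = 296: l1_idx=4, l2_idx=2
L1[4] = 1; L2[1][2] = 39

Answer: 39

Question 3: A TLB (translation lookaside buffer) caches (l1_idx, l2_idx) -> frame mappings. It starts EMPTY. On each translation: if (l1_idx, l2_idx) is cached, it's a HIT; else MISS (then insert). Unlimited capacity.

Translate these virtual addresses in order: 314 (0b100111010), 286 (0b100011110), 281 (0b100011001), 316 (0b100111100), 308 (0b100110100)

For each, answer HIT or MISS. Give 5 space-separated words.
Answer: MISS MISS HIT HIT HIT

Derivation:
vaddr=314: (4,3) not in TLB -> MISS, insert
vaddr=286: (4,1) not in TLB -> MISS, insert
vaddr=281: (4,1) in TLB -> HIT
vaddr=316: (4,3) in TLB -> HIT
vaddr=308: (4,3) in TLB -> HIT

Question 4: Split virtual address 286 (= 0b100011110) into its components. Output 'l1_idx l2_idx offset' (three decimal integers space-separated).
Answer: 4 1 14

Derivation:
vaddr = 286 = 0b100011110
  top 3 bits -> l1_idx = 4
  next 2 bits -> l2_idx = 1
  bottom 4 bits -> offset = 14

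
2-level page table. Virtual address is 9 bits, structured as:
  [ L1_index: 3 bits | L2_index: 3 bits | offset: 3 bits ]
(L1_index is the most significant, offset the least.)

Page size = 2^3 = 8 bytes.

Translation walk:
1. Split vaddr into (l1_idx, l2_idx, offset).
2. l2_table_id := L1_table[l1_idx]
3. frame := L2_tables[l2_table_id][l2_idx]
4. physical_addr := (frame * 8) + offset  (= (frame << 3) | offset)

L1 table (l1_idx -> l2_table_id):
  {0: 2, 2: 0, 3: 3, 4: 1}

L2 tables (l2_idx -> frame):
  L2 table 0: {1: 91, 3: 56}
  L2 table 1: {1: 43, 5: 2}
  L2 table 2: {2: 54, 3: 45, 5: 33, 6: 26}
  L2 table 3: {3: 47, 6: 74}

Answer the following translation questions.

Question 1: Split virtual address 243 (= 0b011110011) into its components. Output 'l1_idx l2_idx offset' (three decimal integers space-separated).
vaddr = 243 = 0b011110011
  top 3 bits -> l1_idx = 3
  next 3 bits -> l2_idx = 6
  bottom 3 bits -> offset = 3

Answer: 3 6 3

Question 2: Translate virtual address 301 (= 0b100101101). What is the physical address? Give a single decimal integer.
vaddr = 301 = 0b100101101
Split: l1_idx=4, l2_idx=5, offset=5
L1[4] = 1
L2[1][5] = 2
paddr = 2 * 8 + 5 = 21

Answer: 21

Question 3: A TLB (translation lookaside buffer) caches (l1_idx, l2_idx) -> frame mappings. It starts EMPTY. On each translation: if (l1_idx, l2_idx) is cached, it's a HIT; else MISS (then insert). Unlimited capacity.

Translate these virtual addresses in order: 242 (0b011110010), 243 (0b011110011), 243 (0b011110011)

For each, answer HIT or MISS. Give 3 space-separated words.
Answer: MISS HIT HIT

Derivation:
vaddr=242: (3,6) not in TLB -> MISS, insert
vaddr=243: (3,6) in TLB -> HIT
vaddr=243: (3,6) in TLB -> HIT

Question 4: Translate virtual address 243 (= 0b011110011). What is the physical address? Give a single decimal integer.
vaddr = 243 = 0b011110011
Split: l1_idx=3, l2_idx=6, offset=3
L1[3] = 3
L2[3][6] = 74
paddr = 74 * 8 + 3 = 595

Answer: 595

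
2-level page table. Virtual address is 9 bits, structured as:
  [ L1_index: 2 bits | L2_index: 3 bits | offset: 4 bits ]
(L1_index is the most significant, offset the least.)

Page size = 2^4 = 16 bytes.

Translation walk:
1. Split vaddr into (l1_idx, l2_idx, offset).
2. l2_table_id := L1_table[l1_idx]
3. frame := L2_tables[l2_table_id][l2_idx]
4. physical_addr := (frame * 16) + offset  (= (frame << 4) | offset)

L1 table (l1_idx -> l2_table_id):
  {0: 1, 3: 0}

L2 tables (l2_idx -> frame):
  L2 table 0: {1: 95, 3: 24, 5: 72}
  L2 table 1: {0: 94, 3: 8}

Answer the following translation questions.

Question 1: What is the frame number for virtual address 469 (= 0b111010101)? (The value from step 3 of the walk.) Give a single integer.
vaddr = 469: l1_idx=3, l2_idx=5
L1[3] = 0; L2[0][5] = 72

Answer: 72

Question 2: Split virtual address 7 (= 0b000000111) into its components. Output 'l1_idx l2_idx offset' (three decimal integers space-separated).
Answer: 0 0 7

Derivation:
vaddr = 7 = 0b000000111
  top 2 bits -> l1_idx = 0
  next 3 bits -> l2_idx = 0
  bottom 4 bits -> offset = 7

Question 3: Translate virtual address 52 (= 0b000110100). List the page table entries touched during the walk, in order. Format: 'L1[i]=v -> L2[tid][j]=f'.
Answer: L1[0]=1 -> L2[1][3]=8

Derivation:
vaddr = 52 = 0b000110100
Split: l1_idx=0, l2_idx=3, offset=4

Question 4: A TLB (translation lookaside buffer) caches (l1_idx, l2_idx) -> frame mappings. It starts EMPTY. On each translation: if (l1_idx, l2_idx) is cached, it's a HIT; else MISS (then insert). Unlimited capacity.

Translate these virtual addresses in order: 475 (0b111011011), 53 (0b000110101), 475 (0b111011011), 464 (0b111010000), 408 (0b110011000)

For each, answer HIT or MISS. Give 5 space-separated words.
Answer: MISS MISS HIT HIT MISS

Derivation:
vaddr=475: (3,5) not in TLB -> MISS, insert
vaddr=53: (0,3) not in TLB -> MISS, insert
vaddr=475: (3,5) in TLB -> HIT
vaddr=464: (3,5) in TLB -> HIT
vaddr=408: (3,1) not in TLB -> MISS, insert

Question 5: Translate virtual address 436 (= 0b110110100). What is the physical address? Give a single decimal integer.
Answer: 388

Derivation:
vaddr = 436 = 0b110110100
Split: l1_idx=3, l2_idx=3, offset=4
L1[3] = 0
L2[0][3] = 24
paddr = 24 * 16 + 4 = 388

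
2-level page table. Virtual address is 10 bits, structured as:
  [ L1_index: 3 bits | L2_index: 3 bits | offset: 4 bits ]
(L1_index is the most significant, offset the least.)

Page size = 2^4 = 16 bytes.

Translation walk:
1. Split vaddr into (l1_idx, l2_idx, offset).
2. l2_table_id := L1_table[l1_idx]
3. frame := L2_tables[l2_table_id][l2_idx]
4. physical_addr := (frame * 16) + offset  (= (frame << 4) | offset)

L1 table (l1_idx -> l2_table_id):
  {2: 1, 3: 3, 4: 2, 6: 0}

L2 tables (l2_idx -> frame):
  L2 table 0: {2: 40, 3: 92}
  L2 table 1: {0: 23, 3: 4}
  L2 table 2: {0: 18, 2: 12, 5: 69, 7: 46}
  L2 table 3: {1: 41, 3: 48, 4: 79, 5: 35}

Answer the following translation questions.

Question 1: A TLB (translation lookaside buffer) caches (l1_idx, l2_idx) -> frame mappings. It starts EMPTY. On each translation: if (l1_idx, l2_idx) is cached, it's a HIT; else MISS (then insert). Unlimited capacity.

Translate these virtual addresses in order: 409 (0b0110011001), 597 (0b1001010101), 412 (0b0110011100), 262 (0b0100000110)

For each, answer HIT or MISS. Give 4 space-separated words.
Answer: MISS MISS HIT MISS

Derivation:
vaddr=409: (3,1) not in TLB -> MISS, insert
vaddr=597: (4,5) not in TLB -> MISS, insert
vaddr=412: (3,1) in TLB -> HIT
vaddr=262: (2,0) not in TLB -> MISS, insert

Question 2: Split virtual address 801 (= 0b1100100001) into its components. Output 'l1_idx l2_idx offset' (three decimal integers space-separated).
vaddr = 801 = 0b1100100001
  top 3 bits -> l1_idx = 6
  next 3 bits -> l2_idx = 2
  bottom 4 bits -> offset = 1

Answer: 6 2 1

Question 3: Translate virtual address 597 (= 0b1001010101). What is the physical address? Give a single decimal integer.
Answer: 1109

Derivation:
vaddr = 597 = 0b1001010101
Split: l1_idx=4, l2_idx=5, offset=5
L1[4] = 2
L2[2][5] = 69
paddr = 69 * 16 + 5 = 1109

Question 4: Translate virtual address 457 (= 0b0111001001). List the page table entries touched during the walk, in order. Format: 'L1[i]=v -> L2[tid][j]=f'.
vaddr = 457 = 0b0111001001
Split: l1_idx=3, l2_idx=4, offset=9

Answer: L1[3]=3 -> L2[3][4]=79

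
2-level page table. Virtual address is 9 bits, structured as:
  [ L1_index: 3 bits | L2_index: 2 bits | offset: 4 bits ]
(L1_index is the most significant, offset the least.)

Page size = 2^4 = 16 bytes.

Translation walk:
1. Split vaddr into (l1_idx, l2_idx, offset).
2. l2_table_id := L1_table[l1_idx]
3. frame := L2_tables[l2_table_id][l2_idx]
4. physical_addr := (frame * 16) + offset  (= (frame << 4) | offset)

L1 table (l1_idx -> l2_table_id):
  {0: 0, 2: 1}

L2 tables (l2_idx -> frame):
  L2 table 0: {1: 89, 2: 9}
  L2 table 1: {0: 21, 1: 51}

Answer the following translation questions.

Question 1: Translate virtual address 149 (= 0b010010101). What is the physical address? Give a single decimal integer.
vaddr = 149 = 0b010010101
Split: l1_idx=2, l2_idx=1, offset=5
L1[2] = 1
L2[1][1] = 51
paddr = 51 * 16 + 5 = 821

Answer: 821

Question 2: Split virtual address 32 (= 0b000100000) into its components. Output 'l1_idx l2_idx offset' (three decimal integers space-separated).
Answer: 0 2 0

Derivation:
vaddr = 32 = 0b000100000
  top 3 bits -> l1_idx = 0
  next 2 bits -> l2_idx = 2
  bottom 4 bits -> offset = 0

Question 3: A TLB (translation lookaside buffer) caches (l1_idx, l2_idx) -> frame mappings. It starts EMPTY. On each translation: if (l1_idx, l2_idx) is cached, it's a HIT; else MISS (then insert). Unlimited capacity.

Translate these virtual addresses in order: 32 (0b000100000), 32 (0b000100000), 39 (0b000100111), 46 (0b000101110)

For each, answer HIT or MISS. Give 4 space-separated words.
vaddr=32: (0,2) not in TLB -> MISS, insert
vaddr=32: (0,2) in TLB -> HIT
vaddr=39: (0,2) in TLB -> HIT
vaddr=46: (0,2) in TLB -> HIT

Answer: MISS HIT HIT HIT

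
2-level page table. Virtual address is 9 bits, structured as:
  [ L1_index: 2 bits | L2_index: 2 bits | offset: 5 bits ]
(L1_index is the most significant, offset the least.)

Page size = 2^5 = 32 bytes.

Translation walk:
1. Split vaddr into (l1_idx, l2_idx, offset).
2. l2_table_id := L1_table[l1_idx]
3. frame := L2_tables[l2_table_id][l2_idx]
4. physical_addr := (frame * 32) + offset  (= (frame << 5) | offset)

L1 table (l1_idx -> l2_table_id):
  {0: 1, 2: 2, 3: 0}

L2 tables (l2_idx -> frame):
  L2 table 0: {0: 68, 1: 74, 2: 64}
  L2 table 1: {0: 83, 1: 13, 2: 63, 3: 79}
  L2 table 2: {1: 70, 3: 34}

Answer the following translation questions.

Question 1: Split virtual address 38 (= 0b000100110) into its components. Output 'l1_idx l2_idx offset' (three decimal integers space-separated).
Answer: 0 1 6

Derivation:
vaddr = 38 = 0b000100110
  top 2 bits -> l1_idx = 0
  next 2 bits -> l2_idx = 1
  bottom 5 bits -> offset = 6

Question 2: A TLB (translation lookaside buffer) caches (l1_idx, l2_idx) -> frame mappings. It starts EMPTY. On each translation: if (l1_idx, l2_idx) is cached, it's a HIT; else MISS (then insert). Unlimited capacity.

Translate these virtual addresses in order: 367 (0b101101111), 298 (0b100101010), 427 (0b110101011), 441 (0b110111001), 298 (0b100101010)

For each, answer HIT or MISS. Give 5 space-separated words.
vaddr=367: (2,3) not in TLB -> MISS, insert
vaddr=298: (2,1) not in TLB -> MISS, insert
vaddr=427: (3,1) not in TLB -> MISS, insert
vaddr=441: (3,1) in TLB -> HIT
vaddr=298: (2,1) in TLB -> HIT

Answer: MISS MISS MISS HIT HIT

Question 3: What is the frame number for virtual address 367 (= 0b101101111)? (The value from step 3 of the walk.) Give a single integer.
Answer: 34

Derivation:
vaddr = 367: l1_idx=2, l2_idx=3
L1[2] = 2; L2[2][3] = 34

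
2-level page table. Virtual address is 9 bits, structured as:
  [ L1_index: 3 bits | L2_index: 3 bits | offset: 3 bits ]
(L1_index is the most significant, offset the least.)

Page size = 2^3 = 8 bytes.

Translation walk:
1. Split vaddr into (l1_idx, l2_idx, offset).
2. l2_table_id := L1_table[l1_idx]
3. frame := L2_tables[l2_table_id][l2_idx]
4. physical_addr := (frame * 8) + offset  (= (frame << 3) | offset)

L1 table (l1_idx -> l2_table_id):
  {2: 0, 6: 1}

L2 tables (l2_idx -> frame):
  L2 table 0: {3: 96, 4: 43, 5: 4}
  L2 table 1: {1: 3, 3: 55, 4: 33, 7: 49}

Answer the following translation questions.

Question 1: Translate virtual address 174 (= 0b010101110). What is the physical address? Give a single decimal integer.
vaddr = 174 = 0b010101110
Split: l1_idx=2, l2_idx=5, offset=6
L1[2] = 0
L2[0][5] = 4
paddr = 4 * 8 + 6 = 38

Answer: 38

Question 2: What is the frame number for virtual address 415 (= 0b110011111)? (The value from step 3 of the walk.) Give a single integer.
vaddr = 415: l1_idx=6, l2_idx=3
L1[6] = 1; L2[1][3] = 55

Answer: 55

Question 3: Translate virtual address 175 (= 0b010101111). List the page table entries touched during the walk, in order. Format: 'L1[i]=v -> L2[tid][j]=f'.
vaddr = 175 = 0b010101111
Split: l1_idx=2, l2_idx=5, offset=7

Answer: L1[2]=0 -> L2[0][5]=4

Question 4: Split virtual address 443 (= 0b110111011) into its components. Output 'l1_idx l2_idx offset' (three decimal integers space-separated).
Answer: 6 7 3

Derivation:
vaddr = 443 = 0b110111011
  top 3 bits -> l1_idx = 6
  next 3 bits -> l2_idx = 7
  bottom 3 bits -> offset = 3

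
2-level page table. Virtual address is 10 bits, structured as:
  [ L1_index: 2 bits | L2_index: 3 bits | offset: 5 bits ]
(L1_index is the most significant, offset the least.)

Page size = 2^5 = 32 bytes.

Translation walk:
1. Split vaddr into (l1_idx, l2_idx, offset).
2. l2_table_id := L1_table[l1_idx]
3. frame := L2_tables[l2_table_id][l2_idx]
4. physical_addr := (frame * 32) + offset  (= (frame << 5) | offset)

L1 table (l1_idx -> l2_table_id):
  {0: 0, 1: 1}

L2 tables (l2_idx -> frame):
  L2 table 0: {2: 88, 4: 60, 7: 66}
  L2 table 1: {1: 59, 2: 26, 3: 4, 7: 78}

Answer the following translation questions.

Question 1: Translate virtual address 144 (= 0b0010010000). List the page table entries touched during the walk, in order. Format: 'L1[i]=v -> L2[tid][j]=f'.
Answer: L1[0]=0 -> L2[0][4]=60

Derivation:
vaddr = 144 = 0b0010010000
Split: l1_idx=0, l2_idx=4, offset=16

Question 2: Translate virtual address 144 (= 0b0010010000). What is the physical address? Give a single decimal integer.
Answer: 1936

Derivation:
vaddr = 144 = 0b0010010000
Split: l1_idx=0, l2_idx=4, offset=16
L1[0] = 0
L2[0][4] = 60
paddr = 60 * 32 + 16 = 1936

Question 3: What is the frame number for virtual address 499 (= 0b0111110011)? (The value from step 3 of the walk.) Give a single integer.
Answer: 78

Derivation:
vaddr = 499: l1_idx=1, l2_idx=7
L1[1] = 1; L2[1][7] = 78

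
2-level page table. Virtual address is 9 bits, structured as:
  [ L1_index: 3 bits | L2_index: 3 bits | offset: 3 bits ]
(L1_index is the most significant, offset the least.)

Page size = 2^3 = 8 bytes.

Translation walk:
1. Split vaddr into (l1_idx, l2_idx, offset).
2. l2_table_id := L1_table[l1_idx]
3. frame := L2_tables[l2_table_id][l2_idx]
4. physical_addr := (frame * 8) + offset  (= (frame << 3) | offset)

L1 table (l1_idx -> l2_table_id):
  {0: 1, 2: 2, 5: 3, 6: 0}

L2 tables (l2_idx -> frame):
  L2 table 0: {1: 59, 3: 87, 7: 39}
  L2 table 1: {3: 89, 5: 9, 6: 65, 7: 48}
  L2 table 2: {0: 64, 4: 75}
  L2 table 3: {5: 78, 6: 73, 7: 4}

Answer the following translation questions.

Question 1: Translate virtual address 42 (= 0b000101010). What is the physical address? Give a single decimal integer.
Answer: 74

Derivation:
vaddr = 42 = 0b000101010
Split: l1_idx=0, l2_idx=5, offset=2
L1[0] = 1
L2[1][5] = 9
paddr = 9 * 8 + 2 = 74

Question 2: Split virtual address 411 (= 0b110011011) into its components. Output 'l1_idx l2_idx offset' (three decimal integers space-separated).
vaddr = 411 = 0b110011011
  top 3 bits -> l1_idx = 6
  next 3 bits -> l2_idx = 3
  bottom 3 bits -> offset = 3

Answer: 6 3 3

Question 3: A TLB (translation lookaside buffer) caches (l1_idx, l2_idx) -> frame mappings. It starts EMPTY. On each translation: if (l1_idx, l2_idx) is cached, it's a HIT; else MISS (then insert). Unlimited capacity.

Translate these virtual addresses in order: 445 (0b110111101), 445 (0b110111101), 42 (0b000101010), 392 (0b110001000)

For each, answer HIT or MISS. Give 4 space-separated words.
Answer: MISS HIT MISS MISS

Derivation:
vaddr=445: (6,7) not in TLB -> MISS, insert
vaddr=445: (6,7) in TLB -> HIT
vaddr=42: (0,5) not in TLB -> MISS, insert
vaddr=392: (6,1) not in TLB -> MISS, insert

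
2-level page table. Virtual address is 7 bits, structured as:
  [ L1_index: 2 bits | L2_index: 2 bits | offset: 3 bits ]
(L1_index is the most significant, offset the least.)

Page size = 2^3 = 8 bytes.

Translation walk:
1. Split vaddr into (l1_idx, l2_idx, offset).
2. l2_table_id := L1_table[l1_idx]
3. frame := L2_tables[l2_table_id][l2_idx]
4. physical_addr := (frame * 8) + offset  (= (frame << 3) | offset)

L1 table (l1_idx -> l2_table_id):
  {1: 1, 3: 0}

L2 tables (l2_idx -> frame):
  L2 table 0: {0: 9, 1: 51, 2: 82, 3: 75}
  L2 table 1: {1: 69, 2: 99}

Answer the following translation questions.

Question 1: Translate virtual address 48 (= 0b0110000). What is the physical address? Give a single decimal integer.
Answer: 792

Derivation:
vaddr = 48 = 0b0110000
Split: l1_idx=1, l2_idx=2, offset=0
L1[1] = 1
L2[1][2] = 99
paddr = 99 * 8 + 0 = 792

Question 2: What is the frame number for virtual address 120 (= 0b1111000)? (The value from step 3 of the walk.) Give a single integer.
Answer: 75

Derivation:
vaddr = 120: l1_idx=3, l2_idx=3
L1[3] = 0; L2[0][3] = 75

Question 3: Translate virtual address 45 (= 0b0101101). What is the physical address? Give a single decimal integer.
Answer: 557

Derivation:
vaddr = 45 = 0b0101101
Split: l1_idx=1, l2_idx=1, offset=5
L1[1] = 1
L2[1][1] = 69
paddr = 69 * 8 + 5 = 557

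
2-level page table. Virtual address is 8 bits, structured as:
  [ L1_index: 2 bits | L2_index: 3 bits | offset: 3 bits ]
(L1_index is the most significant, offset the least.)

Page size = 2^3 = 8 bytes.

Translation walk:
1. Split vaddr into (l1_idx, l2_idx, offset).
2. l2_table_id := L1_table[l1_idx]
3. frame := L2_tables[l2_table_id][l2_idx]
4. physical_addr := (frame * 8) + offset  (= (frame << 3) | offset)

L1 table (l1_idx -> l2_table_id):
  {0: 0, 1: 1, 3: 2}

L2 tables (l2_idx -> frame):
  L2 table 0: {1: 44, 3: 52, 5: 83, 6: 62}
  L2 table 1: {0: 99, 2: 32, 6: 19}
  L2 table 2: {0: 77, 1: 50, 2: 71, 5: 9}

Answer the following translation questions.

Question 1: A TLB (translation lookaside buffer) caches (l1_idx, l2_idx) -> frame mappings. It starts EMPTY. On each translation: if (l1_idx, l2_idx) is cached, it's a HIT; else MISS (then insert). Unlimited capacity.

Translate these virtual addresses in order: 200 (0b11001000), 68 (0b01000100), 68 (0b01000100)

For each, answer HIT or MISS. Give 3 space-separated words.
Answer: MISS MISS HIT

Derivation:
vaddr=200: (3,1) not in TLB -> MISS, insert
vaddr=68: (1,0) not in TLB -> MISS, insert
vaddr=68: (1,0) in TLB -> HIT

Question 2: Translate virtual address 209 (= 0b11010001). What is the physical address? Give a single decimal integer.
Answer: 569

Derivation:
vaddr = 209 = 0b11010001
Split: l1_idx=3, l2_idx=2, offset=1
L1[3] = 2
L2[2][2] = 71
paddr = 71 * 8 + 1 = 569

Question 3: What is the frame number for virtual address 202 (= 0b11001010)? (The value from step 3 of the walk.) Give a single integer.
vaddr = 202: l1_idx=3, l2_idx=1
L1[3] = 2; L2[2][1] = 50

Answer: 50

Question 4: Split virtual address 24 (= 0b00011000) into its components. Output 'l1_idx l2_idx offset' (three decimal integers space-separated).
vaddr = 24 = 0b00011000
  top 2 bits -> l1_idx = 0
  next 3 bits -> l2_idx = 3
  bottom 3 bits -> offset = 0

Answer: 0 3 0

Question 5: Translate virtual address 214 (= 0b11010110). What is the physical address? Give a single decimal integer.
vaddr = 214 = 0b11010110
Split: l1_idx=3, l2_idx=2, offset=6
L1[3] = 2
L2[2][2] = 71
paddr = 71 * 8 + 6 = 574

Answer: 574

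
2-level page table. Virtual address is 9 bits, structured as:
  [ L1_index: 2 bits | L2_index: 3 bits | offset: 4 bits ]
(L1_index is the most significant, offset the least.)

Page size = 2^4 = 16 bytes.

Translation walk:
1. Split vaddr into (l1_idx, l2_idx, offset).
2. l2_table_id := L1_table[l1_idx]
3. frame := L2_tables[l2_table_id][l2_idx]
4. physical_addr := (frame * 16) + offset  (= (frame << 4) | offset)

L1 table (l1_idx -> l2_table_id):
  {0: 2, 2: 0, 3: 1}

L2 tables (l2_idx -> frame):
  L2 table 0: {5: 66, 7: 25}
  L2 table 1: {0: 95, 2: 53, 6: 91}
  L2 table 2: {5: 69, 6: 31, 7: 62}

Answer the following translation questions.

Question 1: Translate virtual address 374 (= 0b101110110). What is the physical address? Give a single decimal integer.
vaddr = 374 = 0b101110110
Split: l1_idx=2, l2_idx=7, offset=6
L1[2] = 0
L2[0][7] = 25
paddr = 25 * 16 + 6 = 406

Answer: 406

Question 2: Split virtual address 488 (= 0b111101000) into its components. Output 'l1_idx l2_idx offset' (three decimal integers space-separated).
Answer: 3 6 8

Derivation:
vaddr = 488 = 0b111101000
  top 2 bits -> l1_idx = 3
  next 3 bits -> l2_idx = 6
  bottom 4 bits -> offset = 8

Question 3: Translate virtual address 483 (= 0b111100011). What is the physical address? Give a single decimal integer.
vaddr = 483 = 0b111100011
Split: l1_idx=3, l2_idx=6, offset=3
L1[3] = 1
L2[1][6] = 91
paddr = 91 * 16 + 3 = 1459

Answer: 1459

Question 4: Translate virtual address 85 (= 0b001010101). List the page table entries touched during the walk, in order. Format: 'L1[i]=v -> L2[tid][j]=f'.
vaddr = 85 = 0b001010101
Split: l1_idx=0, l2_idx=5, offset=5

Answer: L1[0]=2 -> L2[2][5]=69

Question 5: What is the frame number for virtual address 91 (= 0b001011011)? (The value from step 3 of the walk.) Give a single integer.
Answer: 69

Derivation:
vaddr = 91: l1_idx=0, l2_idx=5
L1[0] = 2; L2[2][5] = 69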